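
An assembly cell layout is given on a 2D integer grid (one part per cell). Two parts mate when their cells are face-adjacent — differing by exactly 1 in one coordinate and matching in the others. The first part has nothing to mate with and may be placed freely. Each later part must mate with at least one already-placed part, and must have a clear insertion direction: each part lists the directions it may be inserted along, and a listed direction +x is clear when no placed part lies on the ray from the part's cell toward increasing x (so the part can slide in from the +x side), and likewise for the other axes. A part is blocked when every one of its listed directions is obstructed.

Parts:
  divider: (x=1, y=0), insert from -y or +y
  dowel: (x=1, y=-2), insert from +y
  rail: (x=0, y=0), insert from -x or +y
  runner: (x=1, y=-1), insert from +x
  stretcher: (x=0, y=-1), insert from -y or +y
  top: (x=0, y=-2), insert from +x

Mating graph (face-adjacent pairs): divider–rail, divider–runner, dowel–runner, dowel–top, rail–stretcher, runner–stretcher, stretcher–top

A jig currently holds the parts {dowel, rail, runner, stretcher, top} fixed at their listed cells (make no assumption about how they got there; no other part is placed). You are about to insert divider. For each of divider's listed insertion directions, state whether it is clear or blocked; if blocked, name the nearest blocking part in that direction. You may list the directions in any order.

+y: clear; -y: blocked by runner

-y: nearest on ray is runner@(1, -1) ⇒ blocked
+y: ray from divider(1, 0) has no placed part ⇒ clear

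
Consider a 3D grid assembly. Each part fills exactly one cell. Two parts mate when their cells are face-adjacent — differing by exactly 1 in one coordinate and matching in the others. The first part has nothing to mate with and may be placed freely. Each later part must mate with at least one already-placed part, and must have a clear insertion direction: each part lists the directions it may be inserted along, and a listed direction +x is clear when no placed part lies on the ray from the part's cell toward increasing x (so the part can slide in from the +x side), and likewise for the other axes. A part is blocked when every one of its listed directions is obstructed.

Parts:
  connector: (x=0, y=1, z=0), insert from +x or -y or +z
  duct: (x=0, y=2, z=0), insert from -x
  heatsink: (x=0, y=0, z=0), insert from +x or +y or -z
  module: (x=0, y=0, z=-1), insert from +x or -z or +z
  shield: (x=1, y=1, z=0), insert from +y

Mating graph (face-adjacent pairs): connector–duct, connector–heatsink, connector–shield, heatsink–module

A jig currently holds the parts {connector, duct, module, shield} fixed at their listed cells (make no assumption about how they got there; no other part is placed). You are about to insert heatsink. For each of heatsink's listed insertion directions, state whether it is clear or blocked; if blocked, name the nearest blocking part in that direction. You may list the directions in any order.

+x: clear; +y: blocked by connector; -z: blocked by module

+x: ray from heatsink(0, 0, 0) has no placed part ⇒ clear
+y: nearest on ray is connector@(0, 1, 0) ⇒ blocked
-z: nearest on ray is module@(0, 0, -1) ⇒ blocked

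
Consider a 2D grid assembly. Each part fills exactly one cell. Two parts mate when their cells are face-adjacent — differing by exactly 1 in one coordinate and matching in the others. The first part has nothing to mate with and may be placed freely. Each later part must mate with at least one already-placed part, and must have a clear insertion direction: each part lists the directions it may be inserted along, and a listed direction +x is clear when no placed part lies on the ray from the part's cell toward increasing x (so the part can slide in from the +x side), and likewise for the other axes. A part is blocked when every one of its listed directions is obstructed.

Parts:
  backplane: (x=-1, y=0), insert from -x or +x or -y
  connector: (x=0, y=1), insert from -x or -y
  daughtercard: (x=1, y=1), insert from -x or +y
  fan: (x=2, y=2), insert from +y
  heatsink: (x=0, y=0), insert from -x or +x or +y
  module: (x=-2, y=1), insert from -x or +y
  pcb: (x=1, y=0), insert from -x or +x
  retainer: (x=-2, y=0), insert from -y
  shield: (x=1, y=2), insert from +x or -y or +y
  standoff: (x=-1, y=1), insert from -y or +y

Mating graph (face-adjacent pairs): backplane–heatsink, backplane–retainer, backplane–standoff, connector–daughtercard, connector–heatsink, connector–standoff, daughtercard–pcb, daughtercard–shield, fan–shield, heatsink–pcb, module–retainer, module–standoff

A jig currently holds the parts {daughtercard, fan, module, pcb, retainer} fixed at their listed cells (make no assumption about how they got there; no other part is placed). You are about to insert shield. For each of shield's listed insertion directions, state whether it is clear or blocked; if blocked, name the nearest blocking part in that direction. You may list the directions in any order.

+x: blocked by fan; +y: clear; -y: blocked by daughtercard

+x: nearest on ray is fan@(2, 2) ⇒ blocked
-y: nearest on ray is daughtercard@(1, 1) ⇒ blocked
+y: ray from shield(1, 2) has no placed part ⇒ clear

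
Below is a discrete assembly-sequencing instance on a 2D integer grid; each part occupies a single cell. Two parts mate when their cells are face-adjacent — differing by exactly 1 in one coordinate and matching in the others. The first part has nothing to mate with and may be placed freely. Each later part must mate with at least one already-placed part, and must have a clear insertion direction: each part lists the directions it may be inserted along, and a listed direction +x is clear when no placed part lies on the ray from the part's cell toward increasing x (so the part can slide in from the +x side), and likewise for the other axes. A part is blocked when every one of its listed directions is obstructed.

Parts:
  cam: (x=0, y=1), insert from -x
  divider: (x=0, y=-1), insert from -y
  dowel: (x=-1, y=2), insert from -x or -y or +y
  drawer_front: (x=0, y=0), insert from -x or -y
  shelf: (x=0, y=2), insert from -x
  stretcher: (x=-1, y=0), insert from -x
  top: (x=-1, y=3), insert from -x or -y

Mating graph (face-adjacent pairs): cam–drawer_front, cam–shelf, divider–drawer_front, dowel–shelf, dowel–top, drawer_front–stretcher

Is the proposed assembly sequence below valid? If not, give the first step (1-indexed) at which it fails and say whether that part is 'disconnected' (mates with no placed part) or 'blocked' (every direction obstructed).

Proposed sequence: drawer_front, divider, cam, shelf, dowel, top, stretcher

Valid

1. drawer_front@(0, 0) [-x clear] — {drawer_front}
2. divider@(0, -1) [-y clear] — {divider, drawer_front}
3. cam@(0, 1) [-x clear] — {cam, divider, drawer_front}
4. shelf@(0, 2) [-x clear] — {cam, divider, drawer_front, shelf}
5. dowel@(-1, 2) [-x clear] — {cam, divider, dowel, drawer_front, shelf}
6. top@(-1, 3) [-x clear] — {cam, divider, dowel, drawer_front, shelf, top}
7. stretcher@(-1, 0) [-x clear] — {cam, divider, dowel, drawer_front, shelf, stretcher, top}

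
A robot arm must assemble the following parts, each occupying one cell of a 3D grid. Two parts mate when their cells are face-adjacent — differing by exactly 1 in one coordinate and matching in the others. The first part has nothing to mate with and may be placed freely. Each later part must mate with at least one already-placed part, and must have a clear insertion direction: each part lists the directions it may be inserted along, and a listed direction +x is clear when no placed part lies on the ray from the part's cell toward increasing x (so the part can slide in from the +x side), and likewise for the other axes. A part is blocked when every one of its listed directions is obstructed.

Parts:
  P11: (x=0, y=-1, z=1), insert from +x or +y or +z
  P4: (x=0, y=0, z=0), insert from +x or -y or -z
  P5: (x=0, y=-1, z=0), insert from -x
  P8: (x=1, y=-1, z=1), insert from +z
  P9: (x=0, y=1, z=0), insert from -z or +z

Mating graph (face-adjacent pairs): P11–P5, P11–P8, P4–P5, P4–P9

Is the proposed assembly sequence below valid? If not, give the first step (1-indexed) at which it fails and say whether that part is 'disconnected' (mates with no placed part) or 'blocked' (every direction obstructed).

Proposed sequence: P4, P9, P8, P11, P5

Invalid at step 3 (disconnected)

1. P4@(0, 0, 0) [+x clear] — {P4}
2. P9@(0, 1, 0) [-z clear] — {P4, P9}
3. P8@(1, -1, 1) — no placed neighbour ⇒ disconnected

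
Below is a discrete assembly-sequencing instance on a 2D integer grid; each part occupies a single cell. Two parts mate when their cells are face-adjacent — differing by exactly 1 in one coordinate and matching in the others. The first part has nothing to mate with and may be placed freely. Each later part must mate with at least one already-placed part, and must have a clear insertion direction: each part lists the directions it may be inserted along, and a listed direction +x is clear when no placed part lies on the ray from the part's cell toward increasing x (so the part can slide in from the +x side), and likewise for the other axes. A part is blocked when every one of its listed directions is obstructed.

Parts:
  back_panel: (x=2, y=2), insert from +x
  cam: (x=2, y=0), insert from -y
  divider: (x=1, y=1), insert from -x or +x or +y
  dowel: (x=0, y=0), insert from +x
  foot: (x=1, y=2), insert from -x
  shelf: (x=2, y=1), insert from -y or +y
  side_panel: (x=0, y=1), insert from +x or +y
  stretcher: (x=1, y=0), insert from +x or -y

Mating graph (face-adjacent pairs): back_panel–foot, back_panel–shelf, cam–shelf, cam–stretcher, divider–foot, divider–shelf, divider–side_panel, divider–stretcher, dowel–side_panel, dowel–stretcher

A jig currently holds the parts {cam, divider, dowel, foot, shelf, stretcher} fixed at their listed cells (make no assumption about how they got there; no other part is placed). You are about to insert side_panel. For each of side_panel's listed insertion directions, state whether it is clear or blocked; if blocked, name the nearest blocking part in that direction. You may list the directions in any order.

+x: nearest on ray is divider@(1, 1) ⇒ blocked
+y: ray from side_panel(0, 1) has no placed part ⇒ clear

+x: blocked by divider; +y: clear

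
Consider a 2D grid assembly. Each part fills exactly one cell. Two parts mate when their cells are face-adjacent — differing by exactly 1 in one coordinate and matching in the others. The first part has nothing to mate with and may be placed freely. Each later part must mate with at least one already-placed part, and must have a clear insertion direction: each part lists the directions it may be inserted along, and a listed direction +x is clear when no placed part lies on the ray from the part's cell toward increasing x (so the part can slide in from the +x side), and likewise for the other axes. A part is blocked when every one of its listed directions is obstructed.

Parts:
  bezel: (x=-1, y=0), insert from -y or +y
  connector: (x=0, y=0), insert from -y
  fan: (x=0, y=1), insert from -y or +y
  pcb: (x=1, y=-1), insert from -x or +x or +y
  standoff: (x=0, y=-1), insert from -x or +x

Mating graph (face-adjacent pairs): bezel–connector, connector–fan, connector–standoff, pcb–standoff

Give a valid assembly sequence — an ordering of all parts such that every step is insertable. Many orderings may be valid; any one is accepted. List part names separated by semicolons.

1. bezel@(-1, 0) [-y clear] — {bezel}
2. connector@(0, 0) [-y clear] — {bezel, connector}
3. standoff@(0, -1) [-x clear] — {bezel, connector, standoff}
4. pcb@(1, -1) [+x clear] — {bezel, connector, pcb, standoff}
5. fan@(0, 1) [+y clear] — {bezel, connector, fan, pcb, standoff}

bezel; connector; standoff; pcb; fan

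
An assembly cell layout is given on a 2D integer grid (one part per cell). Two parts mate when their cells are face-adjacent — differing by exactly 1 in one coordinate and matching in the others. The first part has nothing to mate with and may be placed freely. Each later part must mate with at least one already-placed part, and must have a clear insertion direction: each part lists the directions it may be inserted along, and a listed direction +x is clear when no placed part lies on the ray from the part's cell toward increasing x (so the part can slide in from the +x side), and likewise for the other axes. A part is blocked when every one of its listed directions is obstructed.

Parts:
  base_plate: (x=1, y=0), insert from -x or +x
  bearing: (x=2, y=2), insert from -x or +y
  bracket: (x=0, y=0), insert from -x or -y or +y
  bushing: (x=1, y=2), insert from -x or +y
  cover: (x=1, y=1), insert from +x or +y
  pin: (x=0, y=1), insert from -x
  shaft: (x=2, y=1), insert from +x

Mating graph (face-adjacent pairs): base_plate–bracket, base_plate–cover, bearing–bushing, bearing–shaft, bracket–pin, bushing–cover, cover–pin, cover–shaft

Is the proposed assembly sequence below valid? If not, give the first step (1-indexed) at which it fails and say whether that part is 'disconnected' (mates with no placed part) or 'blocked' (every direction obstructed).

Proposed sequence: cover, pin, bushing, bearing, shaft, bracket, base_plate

1. cover@(1, 1) [+x clear] — {cover}
2. pin@(0, 1) [-x clear] — {cover, pin}
3. bushing@(1, 2) [-x clear] — {bushing, cover, pin}
4. bearing@(2, 2) [+y clear] — {bearing, bushing, cover, pin}
5. shaft@(2, 1) [+x clear] — {bearing, bushing, cover, pin, shaft}
6. bracket@(0, 0) [-x clear] — {bearing, bracket, bushing, cover, pin, shaft}
7. base_plate@(1, 0) [+x clear] — {base_plate, bearing, bracket, bushing, cover, pin, shaft}

Valid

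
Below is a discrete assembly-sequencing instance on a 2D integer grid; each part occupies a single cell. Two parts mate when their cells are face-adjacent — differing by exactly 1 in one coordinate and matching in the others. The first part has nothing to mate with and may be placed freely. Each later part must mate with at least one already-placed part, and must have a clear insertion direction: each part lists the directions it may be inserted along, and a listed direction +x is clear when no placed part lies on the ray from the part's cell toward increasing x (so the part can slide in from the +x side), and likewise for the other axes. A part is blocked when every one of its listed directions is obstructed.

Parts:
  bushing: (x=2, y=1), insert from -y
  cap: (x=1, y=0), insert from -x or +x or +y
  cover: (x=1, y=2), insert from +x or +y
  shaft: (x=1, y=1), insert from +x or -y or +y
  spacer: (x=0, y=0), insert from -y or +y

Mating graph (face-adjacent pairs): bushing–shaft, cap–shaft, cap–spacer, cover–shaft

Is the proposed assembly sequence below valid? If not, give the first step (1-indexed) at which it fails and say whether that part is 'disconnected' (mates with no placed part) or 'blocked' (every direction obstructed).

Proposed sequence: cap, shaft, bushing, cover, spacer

1. cap@(1, 0) [-x clear] — {cap}
2. shaft@(1, 1) [+x clear] — {cap, shaft}
3. bushing@(2, 1) [-y clear] — {bushing, cap, shaft}
4. cover@(1, 2) [+x clear] — {bushing, cap, cover, shaft}
5. spacer@(0, 0) [-y clear] — {bushing, cap, cover, shaft, spacer}

Valid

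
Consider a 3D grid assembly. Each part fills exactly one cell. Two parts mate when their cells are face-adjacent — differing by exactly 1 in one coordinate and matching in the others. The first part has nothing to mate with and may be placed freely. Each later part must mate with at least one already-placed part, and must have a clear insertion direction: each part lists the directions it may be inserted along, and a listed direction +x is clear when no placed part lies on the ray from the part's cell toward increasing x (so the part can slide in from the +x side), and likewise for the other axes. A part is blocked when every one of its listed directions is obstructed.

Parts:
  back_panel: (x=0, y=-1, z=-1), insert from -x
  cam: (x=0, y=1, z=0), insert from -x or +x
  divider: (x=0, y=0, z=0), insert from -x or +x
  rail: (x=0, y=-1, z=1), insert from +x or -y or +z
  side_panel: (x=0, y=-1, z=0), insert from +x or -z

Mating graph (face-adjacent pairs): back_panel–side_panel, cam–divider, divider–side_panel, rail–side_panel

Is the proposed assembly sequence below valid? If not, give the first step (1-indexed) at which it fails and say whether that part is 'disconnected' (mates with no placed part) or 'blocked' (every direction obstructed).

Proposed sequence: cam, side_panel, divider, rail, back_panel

1. cam@(0, 1, 0) [-x clear] — {cam}
2. side_panel@(0, -1, 0) — no placed neighbour ⇒ disconnected

Invalid at step 2 (disconnected)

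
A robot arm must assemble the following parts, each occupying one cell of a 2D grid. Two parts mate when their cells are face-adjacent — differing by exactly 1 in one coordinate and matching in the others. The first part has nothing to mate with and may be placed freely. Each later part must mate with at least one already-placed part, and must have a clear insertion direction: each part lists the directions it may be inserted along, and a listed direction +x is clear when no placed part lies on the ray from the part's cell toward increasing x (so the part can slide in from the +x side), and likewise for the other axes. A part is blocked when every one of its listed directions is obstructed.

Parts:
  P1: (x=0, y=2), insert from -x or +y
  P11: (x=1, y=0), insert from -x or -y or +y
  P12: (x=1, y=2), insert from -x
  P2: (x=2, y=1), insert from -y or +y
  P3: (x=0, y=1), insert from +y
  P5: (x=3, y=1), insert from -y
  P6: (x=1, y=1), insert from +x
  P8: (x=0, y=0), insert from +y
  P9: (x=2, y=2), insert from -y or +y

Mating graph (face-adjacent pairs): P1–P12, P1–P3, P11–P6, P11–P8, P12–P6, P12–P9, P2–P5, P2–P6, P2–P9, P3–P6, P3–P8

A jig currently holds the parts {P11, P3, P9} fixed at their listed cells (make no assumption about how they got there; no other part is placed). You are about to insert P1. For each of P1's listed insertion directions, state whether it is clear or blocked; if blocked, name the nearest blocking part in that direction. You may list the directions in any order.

-x: ray from P1(0, 2) has no placed part ⇒ clear
+y: ray from P1(0, 2) has no placed part ⇒ clear

+y: clear; -x: clear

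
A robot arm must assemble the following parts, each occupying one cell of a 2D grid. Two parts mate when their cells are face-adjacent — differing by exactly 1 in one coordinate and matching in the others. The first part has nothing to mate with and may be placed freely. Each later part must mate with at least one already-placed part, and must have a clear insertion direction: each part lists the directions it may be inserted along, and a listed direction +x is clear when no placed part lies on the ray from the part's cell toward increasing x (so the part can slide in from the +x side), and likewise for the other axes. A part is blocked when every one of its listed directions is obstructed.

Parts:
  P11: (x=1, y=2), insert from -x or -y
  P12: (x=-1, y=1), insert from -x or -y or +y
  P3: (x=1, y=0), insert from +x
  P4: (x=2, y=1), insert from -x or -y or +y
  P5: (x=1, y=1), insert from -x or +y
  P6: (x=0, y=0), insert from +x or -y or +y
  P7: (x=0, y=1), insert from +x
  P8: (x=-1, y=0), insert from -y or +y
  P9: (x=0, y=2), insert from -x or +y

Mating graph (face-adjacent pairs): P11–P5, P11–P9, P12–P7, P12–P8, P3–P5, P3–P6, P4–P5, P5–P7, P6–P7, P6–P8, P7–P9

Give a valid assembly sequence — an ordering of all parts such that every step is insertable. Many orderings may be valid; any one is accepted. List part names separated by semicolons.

P7; P5; P12; P11; P6; P4; P8; P3; P9

1. P7@(0, 1) [+x clear] — {P7}
2. P5@(1, 1) [+y clear] — {P5, P7}
3. P12@(-1, 1) [-x clear] — {P12, P5, P7}
4. P11@(1, 2) [-x clear] — {P11, P12, P5, P7}
5. P6@(0, 0) [+x clear] — {P11, P12, P5, P6, P7}
6. P4@(2, 1) [-y clear] — {P11, P12, P4, P5, P6, P7}
7. P8@(-1, 0) [-y clear] — {P11, P12, P4, P5, P6, P7, P8}
8. P3@(1, 0) [+x clear] — {P11, P12, P3, P4, P5, P6, P7, P8}
9. P9@(0, 2) [-x clear] — {P11, P12, P3, P4, P5, P6, P7, P8, P9}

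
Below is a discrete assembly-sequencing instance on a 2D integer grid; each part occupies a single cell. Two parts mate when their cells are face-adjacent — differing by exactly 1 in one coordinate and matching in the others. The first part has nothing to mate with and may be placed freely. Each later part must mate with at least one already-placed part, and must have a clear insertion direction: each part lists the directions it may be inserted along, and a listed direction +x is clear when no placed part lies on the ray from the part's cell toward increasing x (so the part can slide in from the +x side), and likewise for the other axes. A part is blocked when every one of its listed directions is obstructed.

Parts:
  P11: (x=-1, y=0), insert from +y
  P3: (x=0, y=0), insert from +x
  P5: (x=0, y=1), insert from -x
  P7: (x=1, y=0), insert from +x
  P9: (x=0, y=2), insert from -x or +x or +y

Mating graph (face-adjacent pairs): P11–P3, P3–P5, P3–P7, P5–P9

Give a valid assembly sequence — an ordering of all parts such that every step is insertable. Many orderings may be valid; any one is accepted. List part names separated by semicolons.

P5; P9; P3; P11; P7

1. P5@(0, 1) [-x clear] — {P5}
2. P9@(0, 2) [-x clear] — {P5, P9}
3. P3@(0, 0) [+x clear] — {P3, P5, P9}
4. P11@(-1, 0) [+y clear] — {P11, P3, P5, P9}
5. P7@(1, 0) [+x clear] — {P11, P3, P5, P7, P9}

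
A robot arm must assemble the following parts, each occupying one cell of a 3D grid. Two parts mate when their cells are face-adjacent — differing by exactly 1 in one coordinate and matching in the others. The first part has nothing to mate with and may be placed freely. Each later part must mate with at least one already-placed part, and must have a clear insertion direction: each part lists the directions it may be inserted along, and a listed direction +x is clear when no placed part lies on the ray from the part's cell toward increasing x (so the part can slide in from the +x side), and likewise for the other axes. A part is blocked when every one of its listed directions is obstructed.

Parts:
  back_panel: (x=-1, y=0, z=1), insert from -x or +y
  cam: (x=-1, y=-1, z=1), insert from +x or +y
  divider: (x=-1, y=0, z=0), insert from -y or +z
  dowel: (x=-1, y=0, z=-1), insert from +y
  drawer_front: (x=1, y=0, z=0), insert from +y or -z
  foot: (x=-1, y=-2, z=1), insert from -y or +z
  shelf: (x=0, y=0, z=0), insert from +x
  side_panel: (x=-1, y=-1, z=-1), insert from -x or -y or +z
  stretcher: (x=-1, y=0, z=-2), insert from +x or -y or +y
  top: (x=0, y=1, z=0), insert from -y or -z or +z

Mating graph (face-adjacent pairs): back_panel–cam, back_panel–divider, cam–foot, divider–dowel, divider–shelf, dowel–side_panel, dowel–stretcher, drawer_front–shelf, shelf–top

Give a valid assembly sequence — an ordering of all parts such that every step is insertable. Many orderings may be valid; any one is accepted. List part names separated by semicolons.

cam; foot; back_panel; divider; dowel; stretcher; shelf; drawer_front; top; side_panel

1. cam@(-1, -1, 1) [+x clear] — {cam}
2. foot@(-1, -2, 1) [-y clear] — {cam, foot}
3. back_panel@(-1, 0, 1) [-x clear] — {back_panel, cam, foot}
4. divider@(-1, 0, 0) [-y clear] — {back_panel, cam, divider, foot}
5. dowel@(-1, 0, -1) [+y clear] — {back_panel, cam, divider, dowel, foot}
6. stretcher@(-1, 0, -2) [+x clear] — {back_panel, cam, divider, dowel, foot, stretcher}
7. shelf@(0, 0, 0) [+x clear] — {back_panel, cam, divider, dowel, foot, shelf, stretcher}
8. drawer_front@(1, 0, 0) [+y clear] — {back_panel, cam, divider, dowel, drawer_front, foot, shelf, stretcher}
9. top@(0, 1, 0) [-z clear] — {back_panel, cam, divider, dowel, drawer_front, foot, shelf, stretcher, top}
10. side_panel@(-1, -1, -1) [-x clear] — {back_panel, cam, divider, dowel, drawer_front, foot, shelf, side_panel, stretcher, top}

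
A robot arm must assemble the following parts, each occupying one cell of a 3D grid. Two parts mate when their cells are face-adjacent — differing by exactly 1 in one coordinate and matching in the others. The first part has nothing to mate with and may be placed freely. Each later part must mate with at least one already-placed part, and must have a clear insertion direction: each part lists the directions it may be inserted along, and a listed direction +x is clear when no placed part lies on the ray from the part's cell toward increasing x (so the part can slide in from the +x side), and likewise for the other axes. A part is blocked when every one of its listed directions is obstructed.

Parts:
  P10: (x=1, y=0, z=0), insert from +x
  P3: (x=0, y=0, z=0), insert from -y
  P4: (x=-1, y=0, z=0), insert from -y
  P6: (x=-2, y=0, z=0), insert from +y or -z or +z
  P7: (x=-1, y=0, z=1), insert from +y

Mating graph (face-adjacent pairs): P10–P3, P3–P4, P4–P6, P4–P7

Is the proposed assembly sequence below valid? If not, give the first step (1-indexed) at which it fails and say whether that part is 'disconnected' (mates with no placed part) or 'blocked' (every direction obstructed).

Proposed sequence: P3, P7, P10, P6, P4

Invalid at step 2 (disconnected)

1. P3@(0, 0, 0) [-y clear] — {P3}
2. P7@(-1, 0, 1) — no placed neighbour ⇒ disconnected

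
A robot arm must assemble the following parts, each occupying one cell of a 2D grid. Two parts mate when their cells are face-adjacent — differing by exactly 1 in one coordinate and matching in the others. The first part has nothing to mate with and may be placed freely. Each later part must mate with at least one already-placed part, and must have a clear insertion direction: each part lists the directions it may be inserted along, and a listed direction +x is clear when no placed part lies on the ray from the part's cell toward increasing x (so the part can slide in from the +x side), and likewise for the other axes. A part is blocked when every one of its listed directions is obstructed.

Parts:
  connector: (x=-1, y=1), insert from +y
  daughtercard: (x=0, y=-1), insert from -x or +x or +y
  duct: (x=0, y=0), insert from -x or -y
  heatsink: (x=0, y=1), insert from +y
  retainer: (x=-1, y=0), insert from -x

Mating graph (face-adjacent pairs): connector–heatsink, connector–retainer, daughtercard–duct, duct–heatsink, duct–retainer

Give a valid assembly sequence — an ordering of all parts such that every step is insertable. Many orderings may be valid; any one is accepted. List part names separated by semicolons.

1. retainer@(-1, 0) [-x clear] — {retainer}
2. duct@(0, 0) [-y clear] — {duct, retainer}
3. daughtercard@(0, -1) [-x clear] — {daughtercard, duct, retainer}
4. heatsink@(0, 1) [+y clear] — {daughtercard, duct, heatsink, retainer}
5. connector@(-1, 1) [+y clear] — {connector, daughtercard, duct, heatsink, retainer}

retainer; duct; daughtercard; heatsink; connector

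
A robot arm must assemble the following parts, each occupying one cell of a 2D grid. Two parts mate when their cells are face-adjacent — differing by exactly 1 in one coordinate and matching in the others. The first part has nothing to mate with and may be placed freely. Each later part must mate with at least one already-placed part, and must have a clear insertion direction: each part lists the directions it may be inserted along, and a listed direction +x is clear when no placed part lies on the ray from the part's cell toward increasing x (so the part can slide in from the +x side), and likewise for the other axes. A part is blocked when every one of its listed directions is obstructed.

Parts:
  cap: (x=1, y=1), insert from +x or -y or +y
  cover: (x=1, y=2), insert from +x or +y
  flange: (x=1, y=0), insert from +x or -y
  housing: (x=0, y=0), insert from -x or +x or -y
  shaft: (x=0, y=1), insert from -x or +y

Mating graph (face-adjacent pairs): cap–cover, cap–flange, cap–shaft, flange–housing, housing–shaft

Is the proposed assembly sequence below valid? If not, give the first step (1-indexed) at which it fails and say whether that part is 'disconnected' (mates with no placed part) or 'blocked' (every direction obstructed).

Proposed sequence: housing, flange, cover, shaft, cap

1. housing@(0, 0) [-x clear] — {housing}
2. flange@(1, 0) [+x clear] — {flange, housing}
3. cover@(1, 2) — no placed neighbour ⇒ disconnected

Invalid at step 3 (disconnected)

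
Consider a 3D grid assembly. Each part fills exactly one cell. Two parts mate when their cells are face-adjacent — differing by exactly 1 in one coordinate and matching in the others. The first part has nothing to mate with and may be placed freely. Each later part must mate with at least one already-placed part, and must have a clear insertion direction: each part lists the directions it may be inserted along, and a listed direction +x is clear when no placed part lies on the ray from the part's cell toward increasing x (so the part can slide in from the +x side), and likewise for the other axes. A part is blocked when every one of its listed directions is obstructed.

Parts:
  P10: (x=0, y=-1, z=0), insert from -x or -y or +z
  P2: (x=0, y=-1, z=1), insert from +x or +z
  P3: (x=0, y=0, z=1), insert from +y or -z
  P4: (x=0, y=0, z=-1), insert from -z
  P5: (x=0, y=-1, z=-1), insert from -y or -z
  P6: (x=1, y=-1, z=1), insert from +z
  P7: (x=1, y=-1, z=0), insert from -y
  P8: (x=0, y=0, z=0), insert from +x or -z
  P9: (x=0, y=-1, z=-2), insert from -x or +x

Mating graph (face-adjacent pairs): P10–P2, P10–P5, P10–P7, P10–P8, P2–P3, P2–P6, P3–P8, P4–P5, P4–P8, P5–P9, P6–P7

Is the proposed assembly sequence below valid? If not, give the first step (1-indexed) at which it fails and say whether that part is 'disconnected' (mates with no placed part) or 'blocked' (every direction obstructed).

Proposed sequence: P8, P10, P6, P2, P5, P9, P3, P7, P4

1. P8@(0, 0, 0) [+x clear] — {P8}
2. P10@(0, -1, 0) [-x clear] — {P10, P8}
3. P6@(1, -1, 1) — no placed neighbour ⇒ disconnected

Invalid at step 3 (disconnected)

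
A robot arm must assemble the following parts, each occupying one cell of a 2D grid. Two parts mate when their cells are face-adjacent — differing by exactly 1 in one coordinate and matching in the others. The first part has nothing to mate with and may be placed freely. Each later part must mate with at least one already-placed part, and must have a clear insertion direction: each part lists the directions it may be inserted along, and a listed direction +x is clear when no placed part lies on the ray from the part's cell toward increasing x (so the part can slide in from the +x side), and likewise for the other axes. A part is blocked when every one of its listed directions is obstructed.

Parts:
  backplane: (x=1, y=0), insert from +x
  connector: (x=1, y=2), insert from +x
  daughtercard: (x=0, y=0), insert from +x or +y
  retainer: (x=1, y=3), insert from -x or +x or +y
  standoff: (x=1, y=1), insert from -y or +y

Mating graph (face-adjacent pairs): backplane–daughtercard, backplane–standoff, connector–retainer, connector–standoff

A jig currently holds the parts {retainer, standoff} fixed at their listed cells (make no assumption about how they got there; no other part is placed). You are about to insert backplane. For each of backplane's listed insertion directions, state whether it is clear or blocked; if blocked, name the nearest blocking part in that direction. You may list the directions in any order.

+x: clear

+x: ray from backplane(1, 0) has no placed part ⇒ clear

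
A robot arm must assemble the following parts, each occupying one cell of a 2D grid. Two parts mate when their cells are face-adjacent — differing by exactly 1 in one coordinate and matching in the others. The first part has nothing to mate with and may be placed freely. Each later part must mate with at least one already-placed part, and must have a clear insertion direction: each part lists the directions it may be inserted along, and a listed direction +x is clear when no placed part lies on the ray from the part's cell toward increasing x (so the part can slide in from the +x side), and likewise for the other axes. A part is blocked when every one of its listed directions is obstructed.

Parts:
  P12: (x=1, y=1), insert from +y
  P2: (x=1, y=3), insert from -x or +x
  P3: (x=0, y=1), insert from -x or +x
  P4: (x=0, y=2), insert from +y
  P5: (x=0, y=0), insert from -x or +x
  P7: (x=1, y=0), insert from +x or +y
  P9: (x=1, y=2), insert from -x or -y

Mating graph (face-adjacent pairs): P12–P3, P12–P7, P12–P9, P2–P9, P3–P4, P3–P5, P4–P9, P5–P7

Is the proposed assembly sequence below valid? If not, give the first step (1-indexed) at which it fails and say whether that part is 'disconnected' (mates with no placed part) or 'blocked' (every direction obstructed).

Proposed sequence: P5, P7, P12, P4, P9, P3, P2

Invalid at step 4 (disconnected)

1. P5@(0, 0) [-x clear] — {P5}
2. P7@(1, 0) [+x clear] — {P5, P7}
3. P12@(1, 1) [+y clear] — {P12, P5, P7}
4. P4@(0, 2) — no placed neighbour ⇒ disconnected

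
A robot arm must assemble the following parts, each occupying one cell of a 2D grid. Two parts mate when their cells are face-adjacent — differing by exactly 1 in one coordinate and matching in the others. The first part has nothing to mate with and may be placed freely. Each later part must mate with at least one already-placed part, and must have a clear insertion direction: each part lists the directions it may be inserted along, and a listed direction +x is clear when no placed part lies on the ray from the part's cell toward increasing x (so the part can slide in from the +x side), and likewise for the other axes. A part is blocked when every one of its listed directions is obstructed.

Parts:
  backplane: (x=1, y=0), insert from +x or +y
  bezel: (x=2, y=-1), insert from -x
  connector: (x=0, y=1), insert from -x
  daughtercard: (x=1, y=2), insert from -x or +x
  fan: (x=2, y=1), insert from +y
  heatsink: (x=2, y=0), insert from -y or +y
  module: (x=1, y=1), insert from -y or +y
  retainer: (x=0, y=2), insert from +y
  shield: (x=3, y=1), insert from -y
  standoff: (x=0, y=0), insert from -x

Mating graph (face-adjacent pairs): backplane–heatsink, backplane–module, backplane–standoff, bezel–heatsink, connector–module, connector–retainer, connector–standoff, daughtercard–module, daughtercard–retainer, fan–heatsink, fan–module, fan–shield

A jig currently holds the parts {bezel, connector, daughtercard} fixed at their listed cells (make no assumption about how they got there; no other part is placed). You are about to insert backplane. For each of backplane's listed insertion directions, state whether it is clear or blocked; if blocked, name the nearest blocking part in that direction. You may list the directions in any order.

+x: clear; +y: blocked by daughtercard

+x: ray from backplane(1, 0) has no placed part ⇒ clear
+y: nearest on ray is daughtercard@(1, 2) ⇒ blocked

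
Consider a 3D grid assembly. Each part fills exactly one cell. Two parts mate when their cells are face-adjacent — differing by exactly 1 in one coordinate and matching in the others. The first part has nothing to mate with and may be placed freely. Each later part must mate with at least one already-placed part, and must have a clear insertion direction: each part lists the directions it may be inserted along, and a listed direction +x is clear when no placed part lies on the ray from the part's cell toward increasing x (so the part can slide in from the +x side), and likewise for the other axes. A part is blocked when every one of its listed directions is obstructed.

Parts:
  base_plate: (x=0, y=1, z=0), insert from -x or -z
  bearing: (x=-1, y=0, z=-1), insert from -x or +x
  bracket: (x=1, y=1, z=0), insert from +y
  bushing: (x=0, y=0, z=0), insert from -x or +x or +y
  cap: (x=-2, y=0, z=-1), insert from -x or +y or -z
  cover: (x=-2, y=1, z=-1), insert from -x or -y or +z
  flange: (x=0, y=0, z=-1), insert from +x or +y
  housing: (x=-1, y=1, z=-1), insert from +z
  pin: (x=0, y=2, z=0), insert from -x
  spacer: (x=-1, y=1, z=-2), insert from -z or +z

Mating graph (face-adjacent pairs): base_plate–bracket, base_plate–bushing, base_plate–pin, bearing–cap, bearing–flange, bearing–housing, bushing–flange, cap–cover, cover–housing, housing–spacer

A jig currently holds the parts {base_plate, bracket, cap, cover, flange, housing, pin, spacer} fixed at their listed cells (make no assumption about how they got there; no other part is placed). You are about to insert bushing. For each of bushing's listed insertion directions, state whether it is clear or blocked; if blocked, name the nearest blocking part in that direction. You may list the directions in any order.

-x: ray from bushing(0, 0, 0) has no placed part ⇒ clear
+x: ray from bushing(0, 0, 0) has no placed part ⇒ clear
+y: nearest on ray is base_plate@(0, 1, 0) ⇒ blocked

+x: clear; +y: blocked by base_plate; -x: clear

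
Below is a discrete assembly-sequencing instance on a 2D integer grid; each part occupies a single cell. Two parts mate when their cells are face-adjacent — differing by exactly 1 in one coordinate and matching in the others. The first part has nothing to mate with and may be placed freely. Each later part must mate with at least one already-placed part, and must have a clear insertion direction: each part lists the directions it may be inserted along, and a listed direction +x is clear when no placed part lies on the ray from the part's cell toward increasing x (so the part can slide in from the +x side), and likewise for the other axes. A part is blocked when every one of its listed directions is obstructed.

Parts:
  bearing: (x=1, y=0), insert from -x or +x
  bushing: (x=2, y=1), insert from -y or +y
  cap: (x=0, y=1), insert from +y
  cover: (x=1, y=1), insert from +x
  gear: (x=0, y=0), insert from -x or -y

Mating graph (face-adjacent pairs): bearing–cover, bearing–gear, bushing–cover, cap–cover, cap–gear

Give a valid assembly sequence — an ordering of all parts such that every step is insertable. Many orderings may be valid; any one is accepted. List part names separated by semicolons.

cover; bushing; bearing; gear; cap

1. cover@(1, 1) [+x clear] — {cover}
2. bushing@(2, 1) [-y clear] — {bushing, cover}
3. bearing@(1, 0) [-x clear] — {bearing, bushing, cover}
4. gear@(0, 0) [-x clear] — {bearing, bushing, cover, gear}
5. cap@(0, 1) [+y clear] — {bearing, bushing, cap, cover, gear}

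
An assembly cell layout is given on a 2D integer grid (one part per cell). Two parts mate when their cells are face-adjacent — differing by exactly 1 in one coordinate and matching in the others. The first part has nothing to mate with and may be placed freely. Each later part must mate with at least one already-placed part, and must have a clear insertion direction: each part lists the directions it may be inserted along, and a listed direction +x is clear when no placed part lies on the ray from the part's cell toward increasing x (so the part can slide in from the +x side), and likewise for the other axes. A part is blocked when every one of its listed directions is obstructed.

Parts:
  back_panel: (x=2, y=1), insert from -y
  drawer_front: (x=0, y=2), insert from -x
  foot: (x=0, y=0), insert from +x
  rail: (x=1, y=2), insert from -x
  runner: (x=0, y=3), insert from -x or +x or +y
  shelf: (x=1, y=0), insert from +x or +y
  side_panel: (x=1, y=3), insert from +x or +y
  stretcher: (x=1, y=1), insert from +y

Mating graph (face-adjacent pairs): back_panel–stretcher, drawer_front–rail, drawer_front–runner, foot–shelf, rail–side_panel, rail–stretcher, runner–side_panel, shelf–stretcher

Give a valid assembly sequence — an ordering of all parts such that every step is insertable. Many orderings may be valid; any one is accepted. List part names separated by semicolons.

1. foot@(0, 0) [+x clear] — {foot}
2. shelf@(1, 0) [+x clear] — {foot, shelf}
3. stretcher@(1, 1) [+y clear] — {foot, shelf, stretcher}
4. back_panel@(2, 1) [-y clear] — {back_panel, foot, shelf, stretcher}
5. rail@(1, 2) [-x clear] — {back_panel, foot, rail, shelf, stretcher}
6. drawer_front@(0, 2) [-x clear] — {back_panel, drawer_front, foot, rail, shelf, stretcher}
7. runner@(0, 3) [-x clear] — {back_panel, drawer_front, foot, rail, runner, shelf, stretcher}
8. side_panel@(1, 3) [+x clear] — {back_panel, drawer_front, foot, rail, runner, shelf, side_panel, stretcher}

foot; shelf; stretcher; back_panel; rail; drawer_front; runner; side_panel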